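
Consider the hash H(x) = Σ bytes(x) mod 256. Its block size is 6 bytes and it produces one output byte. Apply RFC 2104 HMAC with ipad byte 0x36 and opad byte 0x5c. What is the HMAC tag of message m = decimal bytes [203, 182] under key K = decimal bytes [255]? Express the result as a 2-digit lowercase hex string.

c7

Key decimal bytes [255] = ff is 1 byte ≤ B = 6; zero-pad to 6 bytes: K' = ff 00 00 00 00 00.
K' ⊕ ipad = c9 36 36 36 36 36.  K' ⊕ opad = a3 5c 5c 5c 5c 5c.
Inner input = (K'⊕ipad) ∥ m = c9 36 36 36 36 36 ∥ cb b6.
Inner hash: sum = 201+54+54+54+54+54+203+182 = 856; mod 256 = 88 → 58.
Outer input = (K'⊕opad) ∥ inner = a3 5c 5c 5c 5c 5c ∥ 58.
Outer hash (tag): sum = 163+92+92+92+92+92+88 = 711; mod 256 = 199 → c7.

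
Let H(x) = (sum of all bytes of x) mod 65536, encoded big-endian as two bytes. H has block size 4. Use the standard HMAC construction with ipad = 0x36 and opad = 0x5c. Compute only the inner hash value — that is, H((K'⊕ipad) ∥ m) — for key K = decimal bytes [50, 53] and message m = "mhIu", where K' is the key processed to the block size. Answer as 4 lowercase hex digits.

Key decimal bytes [50, 53] = 32 35 is 2 bytes ≤ B = 4; zero-pad to 4 bytes: K' = 32 35 00 00.
K' ⊕ ipad = 04 03 36 36.
Inner input = 04 03 36 36 ∥ 6d 68 49 75.
Inner hash: sum = 4+3+54+54+109+104+73+117 = 518 → 02 06.

0206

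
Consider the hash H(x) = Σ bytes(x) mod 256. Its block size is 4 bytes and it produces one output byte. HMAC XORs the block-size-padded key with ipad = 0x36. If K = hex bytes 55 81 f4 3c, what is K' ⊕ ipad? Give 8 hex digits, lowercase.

Key hex bytes 55 81 f4 3c is exactly B = 4 bytes: K' = 55 81 f4 3c.
XOR each byte with 0x36: 55⊕36=63, 81⊕36=b7, f4⊕36=c2, 3c⊕36=0a.

63b7c20a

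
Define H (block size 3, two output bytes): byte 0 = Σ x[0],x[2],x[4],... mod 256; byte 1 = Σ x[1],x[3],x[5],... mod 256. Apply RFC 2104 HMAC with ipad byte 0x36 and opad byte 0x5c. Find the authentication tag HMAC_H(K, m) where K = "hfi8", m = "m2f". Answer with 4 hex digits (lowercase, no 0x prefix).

Key "hfi8" = 68 66 69 38 is 4 bytes > B = 3, so hash it first: H(key) = d1 9e, then zero-pad to 3 bytes: K' = d1 9e 00.
K' ⊕ ipad = e7 a8 36.  K' ⊕ opad = 8d c2 5c.
Inner input = (K'⊕ipad) ∥ m = e7 a8 36 ∥ 6d 32 66.
Inner hash: even-index sum = 335 mod 256 = 79; odd-index sum = 379 mod 256 = 123 → 4f 7b.
Outer input = (K'⊕opad) ∥ inner = 8d c2 5c ∥ 4f 7b.
Outer hash (tag): even-index sum = 356 mod 256 = 100; odd-index sum = 273 mod 256 = 17 → 64 11.

6411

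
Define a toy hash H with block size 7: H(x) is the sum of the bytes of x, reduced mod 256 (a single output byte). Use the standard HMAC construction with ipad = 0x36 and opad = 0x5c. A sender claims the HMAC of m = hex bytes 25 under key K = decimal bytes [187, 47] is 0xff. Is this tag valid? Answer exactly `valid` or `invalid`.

valid

Key decimal bytes [187, 47] = bb 2f is 2 bytes ≤ B = 7; zero-pad to 7 bytes: K' = bb 2f 00 00 00 00 00.
K' ⊕ ipad = 8d 19 36 36 36 36 36; K' ⊕ opad = e7 73 5c 5c 5c 5c 5c.
Inner hash: sum = 141+25+54+54+54+54+54+37 = 473; mod 256 = 217 → d9.
Outer hash (recomputed tag): sum = 231+115+92+92+92+92+92+217 = 1023; mod 256 = 255 → ff.
Recomputed tag = ff; claimed = ff → match.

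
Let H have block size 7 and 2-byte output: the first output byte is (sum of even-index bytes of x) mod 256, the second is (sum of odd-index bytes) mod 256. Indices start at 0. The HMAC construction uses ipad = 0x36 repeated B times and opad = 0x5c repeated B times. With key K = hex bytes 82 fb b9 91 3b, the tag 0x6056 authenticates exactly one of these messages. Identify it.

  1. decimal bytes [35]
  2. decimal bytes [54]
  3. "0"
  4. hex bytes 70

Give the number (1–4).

3

Key hex bytes 82 fb b9 91 3b is 5 bytes ≤ B = 7; zero-pad to 7 bytes: K' = 82 fb b9 91 3b 00 00.
K' ⊕ ipad = b4 cd 8f a7 0d 36 36; K' ⊕ opad = de a7 e5 cd 67 5c 5c.
m1: inner = H(b4 cd 8f a7 0d 36 36 23) = 86 cd; tag = H(de a7 e5 cd 67 5c 5c 86 cd) = 5356
m2: inner = H(b4 cd 8f a7 0d 36 36 36) = 86 e0; tag = H(de a7 e5 cd 67 5c 5c 86 e0) = 6656
m3: inner = H(b4 cd 8f a7 0d 36 36 30) = 86 da; tag = H(de a7 e5 cd 67 5c 5c 86 da) = 6056 ← matches
m4: inner = H(b4 cd 8f a7 0d 36 36 70) = 86 1a; tag = H(de a7 e5 cd 67 5c 5c 86 1a) = a056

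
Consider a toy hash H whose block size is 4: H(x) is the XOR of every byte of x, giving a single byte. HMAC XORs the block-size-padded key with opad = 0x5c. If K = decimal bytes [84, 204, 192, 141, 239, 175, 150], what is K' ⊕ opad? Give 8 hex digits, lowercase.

5f5c5c5c

Key decimal bytes [84, 204, 192, 141, 239, 175, 150] = 54 cc c0 8d ef af 96 is 7 bytes > B = 4, so hash it first: H(key) = 03, then zero-pad to 4 bytes: K' = 03 00 00 00.
XOR each byte with 0x5c: 03⊕5c=5f, 00⊕5c=5c, 00⊕5c=5c, 00⊕5c=5c.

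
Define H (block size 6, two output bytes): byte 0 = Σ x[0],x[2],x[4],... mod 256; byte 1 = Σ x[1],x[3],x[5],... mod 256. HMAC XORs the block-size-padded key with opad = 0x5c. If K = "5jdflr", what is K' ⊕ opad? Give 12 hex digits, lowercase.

6936383a302e

Key "5jdflr" = 35 6a 64 66 6c 72 is exactly B = 6 bytes: K' = 35 6a 64 66 6c 72.
XOR each byte with 0x5c: 35⊕5c=69, 6a⊕5c=36, 64⊕5c=38, 66⊕5c=3a, 6c⊕5c=30, 72⊕5c=2e.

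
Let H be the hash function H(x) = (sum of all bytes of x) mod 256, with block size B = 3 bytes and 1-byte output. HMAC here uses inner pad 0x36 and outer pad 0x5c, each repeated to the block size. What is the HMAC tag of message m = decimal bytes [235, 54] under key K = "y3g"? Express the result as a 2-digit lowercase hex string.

Key "y3g" = 79 33 67 is exactly B = 3 bytes: K' = 79 33 67.
K' ⊕ ipad = 4f 05 51.  K' ⊕ opad = 25 6f 3b.
Inner input = (K'⊕ipad) ∥ m = 4f 05 51 ∥ eb 36.
Inner hash: sum = 79+5+81+235+54 = 454; mod 256 = 198 → c6.
Outer input = (K'⊕opad) ∥ inner = 25 6f 3b ∥ c6.
Outer hash (tag): sum = 37+111+59+198 = 405; mod 256 = 149 → 95.

95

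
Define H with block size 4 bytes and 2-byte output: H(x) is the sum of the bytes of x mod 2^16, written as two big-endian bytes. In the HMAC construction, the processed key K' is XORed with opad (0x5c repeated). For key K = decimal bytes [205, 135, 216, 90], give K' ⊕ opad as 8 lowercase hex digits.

91db8406

Key decimal bytes [205, 135, 216, 90] = cd 87 d8 5a is exactly B = 4 bytes: K' = cd 87 d8 5a.
XOR each byte with 0x5c: cd⊕5c=91, 87⊕5c=db, d8⊕5c=84, 5a⊕5c=06.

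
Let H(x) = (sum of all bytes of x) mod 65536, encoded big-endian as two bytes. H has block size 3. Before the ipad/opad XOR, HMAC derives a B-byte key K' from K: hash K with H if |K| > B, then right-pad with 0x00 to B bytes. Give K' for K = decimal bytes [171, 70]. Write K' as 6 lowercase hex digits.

Key decimal bytes [171, 70] = ab 46 is 2 bytes ≤ B = 3; zero-pad to 3 bytes: K' = ab 46 00.

ab4600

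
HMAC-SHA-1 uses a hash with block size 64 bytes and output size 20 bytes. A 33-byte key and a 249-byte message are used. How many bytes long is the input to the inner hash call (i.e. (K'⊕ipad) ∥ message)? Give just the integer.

313

Key is 33 ≤ 64 bytes, zero-padded: |K'| = 64.
Inner input = (K'⊕ipad) ∥ m → 64 + 249 = 313 bytes.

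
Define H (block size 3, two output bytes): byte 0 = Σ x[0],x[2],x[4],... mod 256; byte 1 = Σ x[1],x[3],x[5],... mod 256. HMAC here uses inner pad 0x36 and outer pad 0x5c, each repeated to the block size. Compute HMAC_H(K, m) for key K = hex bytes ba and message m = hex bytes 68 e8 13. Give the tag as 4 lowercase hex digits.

f306

Key hex bytes ba is 1 byte ≤ B = 3; zero-pad to 3 bytes: K' = ba 00 00.
K' ⊕ ipad = 8c 36 36.  K' ⊕ opad = e6 5c 5c.
Inner input = (K'⊕ipad) ∥ m = 8c 36 36 ∥ 68 e8 13.
Inner hash: even-index sum = 426 mod 256 = 170; odd-index sum = 177 mod 256 = 177 → aa b1.
Outer input = (K'⊕opad) ∥ inner = e6 5c 5c ∥ aa b1.
Outer hash (tag): even-index sum = 499 mod 256 = 243; odd-index sum = 262 mod 256 = 6 → f3 06.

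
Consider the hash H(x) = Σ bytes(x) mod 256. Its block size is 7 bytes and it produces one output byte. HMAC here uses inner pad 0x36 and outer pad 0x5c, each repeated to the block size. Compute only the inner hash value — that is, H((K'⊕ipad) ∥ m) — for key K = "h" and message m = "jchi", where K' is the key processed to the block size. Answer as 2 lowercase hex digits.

40

Key "h" = 68 is 1 byte ≤ B = 7; zero-pad to 7 bytes: K' = 68 00 00 00 00 00 00.
K' ⊕ ipad = 5e 36 36 36 36 36 36.
Inner input = 5e 36 36 36 36 36 36 ∥ 6a 63 68 69.
Inner hash: sum = 94+54+54+54+54+54+54+106+99+104+105 = 832; mod 256 = 64 → 40.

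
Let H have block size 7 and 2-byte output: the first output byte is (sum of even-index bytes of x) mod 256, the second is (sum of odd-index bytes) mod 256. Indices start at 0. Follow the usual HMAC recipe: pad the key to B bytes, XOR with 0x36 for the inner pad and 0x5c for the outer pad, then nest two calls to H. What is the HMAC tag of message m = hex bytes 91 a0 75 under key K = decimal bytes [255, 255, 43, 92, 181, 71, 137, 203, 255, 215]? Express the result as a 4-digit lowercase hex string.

3363

Key decimal bytes [255, 255, 43, 92, 181, 71, 137, 203, 255, 215] = ff ff 2b 5c b5 47 89 cb ff d7 is 10 bytes > B = 7, so hash it first: H(key) = 67 44, then zero-pad to 7 bytes: K' = 67 44 00 00 00 00 00.
K' ⊕ ipad = 51 72 36 36 36 36 36.  K' ⊕ opad = 3b 18 5c 5c 5c 5c 5c.
Inner input = (K'⊕ipad) ∥ m = 51 72 36 36 36 36 36 ∥ 91 a0 75.
Inner hash: even-index sum = 403 mod 256 = 147; odd-index sum = 484 mod 256 = 228 → 93 e4.
Outer input = (K'⊕opad) ∥ inner = 3b 18 5c 5c 5c 5c 5c ∥ 93 e4.
Outer hash (tag): even-index sum = 563 mod 256 = 51; odd-index sum = 355 mod 256 = 99 → 33 63.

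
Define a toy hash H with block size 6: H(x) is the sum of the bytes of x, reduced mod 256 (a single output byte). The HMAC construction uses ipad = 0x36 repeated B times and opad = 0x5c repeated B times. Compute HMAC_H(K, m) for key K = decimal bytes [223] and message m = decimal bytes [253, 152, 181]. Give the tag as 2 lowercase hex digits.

90

Key decimal bytes [223] = df is 1 byte ≤ B = 6; zero-pad to 6 bytes: K' = df 00 00 00 00 00.
K' ⊕ ipad = e9 36 36 36 36 36.  K' ⊕ opad = 83 5c 5c 5c 5c 5c.
Inner input = (K'⊕ipad) ∥ m = e9 36 36 36 36 36 ∥ fd 98 b5.
Inner hash: sum = 233+54+54+54+54+54+253+152+181 = 1089; mod 256 = 65 → 41.
Outer input = (K'⊕opad) ∥ inner = 83 5c 5c 5c 5c 5c ∥ 41.
Outer hash (tag): sum = 131+92+92+92+92+92+65 = 656; mod 256 = 144 → 90.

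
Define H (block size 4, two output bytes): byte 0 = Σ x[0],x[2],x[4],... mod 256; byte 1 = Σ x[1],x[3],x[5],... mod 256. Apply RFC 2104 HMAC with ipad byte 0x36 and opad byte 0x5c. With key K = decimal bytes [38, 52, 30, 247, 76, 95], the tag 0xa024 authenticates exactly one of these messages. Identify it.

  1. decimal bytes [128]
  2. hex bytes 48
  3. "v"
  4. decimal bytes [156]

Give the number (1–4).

4

Key decimal bytes [38, 52, 30, 247, 76, 95] = 26 34 1e f7 4c 5f is 6 bytes > B = 4, so hash it first: H(key) = 90 8a, then zero-pad to 4 bytes: K' = 90 8a 00 00.
K' ⊕ ipad = a6 bc 36 36; K' ⊕ opad = cc d6 5c 5c.
m1: inner = H(a6 bc 36 36 80) = 5c f2; tag = H(cc d6 5c 5c 5c f2) = 8424
m2: inner = H(a6 bc 36 36 48) = 24 f2; tag = H(cc d6 5c 5c 24 f2) = 4c24
m3: inner = H(a6 bc 36 36 76) = 52 f2; tag = H(cc d6 5c 5c 52 f2) = 7a24
m4: inner = H(a6 bc 36 36 9c) = 78 f2; tag = H(cc d6 5c 5c 78 f2) = a024 ← matches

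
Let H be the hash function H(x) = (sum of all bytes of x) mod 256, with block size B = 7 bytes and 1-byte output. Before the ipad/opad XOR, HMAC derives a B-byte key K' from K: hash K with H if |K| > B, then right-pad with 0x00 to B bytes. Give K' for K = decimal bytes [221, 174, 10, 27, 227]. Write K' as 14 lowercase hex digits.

Key decimal bytes [221, 174, 10, 27, 227] = dd ae 0a 1b e3 is 5 bytes ≤ B = 7; zero-pad to 7 bytes: K' = dd ae 0a 1b e3 00 00.

ddae0a1be30000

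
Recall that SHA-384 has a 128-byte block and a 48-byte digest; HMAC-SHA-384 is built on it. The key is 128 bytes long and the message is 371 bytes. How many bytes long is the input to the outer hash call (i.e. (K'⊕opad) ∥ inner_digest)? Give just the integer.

Key is 128 ≤ 128 bytes, zero-padded: |K'| = 128.
Outer input = (K'⊕opad) ∥ H(inner) → 128 + 48 = 176 bytes.

176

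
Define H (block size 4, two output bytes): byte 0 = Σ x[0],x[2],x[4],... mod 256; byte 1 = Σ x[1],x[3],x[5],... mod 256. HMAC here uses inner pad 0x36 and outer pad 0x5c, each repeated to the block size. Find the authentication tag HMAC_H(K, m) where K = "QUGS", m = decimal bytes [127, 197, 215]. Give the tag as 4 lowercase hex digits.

56a5

Key "QUGS" = 51 55 47 53 is exactly B = 4 bytes: K' = 51 55 47 53.
K' ⊕ ipad = 67 63 71 65.  K' ⊕ opad = 0d 09 1b 0f.
Inner input = (K'⊕ipad) ∥ m = 67 63 71 65 ∥ 7f c5 d7.
Inner hash: even-index sum = 558 mod 256 = 46; odd-index sum = 397 mod 256 = 141 → 2e 8d.
Outer input = (K'⊕opad) ∥ inner = 0d 09 1b 0f ∥ 2e 8d.
Outer hash (tag): even-index sum = 86 mod 256 = 86; odd-index sum = 165 mod 256 = 165 → 56 a5.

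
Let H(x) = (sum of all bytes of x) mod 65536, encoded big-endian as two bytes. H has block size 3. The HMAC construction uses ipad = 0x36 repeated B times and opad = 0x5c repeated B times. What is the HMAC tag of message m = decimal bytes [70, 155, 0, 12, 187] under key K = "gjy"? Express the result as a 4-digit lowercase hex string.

Key "gjy" = 67 6a 79 is exactly B = 3 bytes: K' = 67 6a 79.
K' ⊕ ipad = 51 5c 4f.  K' ⊕ opad = 3b 36 25.
Inner input = (K'⊕ipad) ∥ m = 51 5c 4f ∥ 46 9b 00 0c bb.
Inner hash: sum = 81+92+79+70+155+0+12+187 = 676 → 02 a4.
Outer input = (K'⊕opad) ∥ inner = 3b 36 25 ∥ 02 a4.
Outer hash (tag): sum = 59+54+37+2+164 = 316 → 01 3c.

013c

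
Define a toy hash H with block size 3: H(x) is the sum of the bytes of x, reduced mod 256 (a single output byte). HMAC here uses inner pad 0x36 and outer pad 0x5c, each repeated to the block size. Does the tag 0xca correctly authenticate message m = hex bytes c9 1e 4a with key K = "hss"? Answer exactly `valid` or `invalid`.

Key "hss" = 68 73 73 is exactly B = 3 bytes: K' = 68 73 73.
K' ⊕ ipad = 5e 45 45; K' ⊕ opad = 34 2f 2f.
Inner hash: sum = 94+69+69+201+30+74 = 537; mod 256 = 25 → 19.
Outer hash (recomputed tag): sum = 52+47+47+25 = 171 → ab.
Recomputed tag = ab; claimed = ca → mismatch.

invalid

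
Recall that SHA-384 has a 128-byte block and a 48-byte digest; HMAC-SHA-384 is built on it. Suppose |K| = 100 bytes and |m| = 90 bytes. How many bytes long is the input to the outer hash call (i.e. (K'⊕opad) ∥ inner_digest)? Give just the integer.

Key is 100 ≤ 128 bytes, zero-padded: |K'| = 128.
Outer input = (K'⊕opad) ∥ H(inner) → 128 + 48 = 176 bytes.

176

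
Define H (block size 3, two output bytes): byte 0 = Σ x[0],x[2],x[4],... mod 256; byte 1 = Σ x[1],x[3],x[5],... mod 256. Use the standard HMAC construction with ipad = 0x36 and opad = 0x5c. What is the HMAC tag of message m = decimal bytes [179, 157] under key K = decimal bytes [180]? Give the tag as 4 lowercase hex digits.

Key decimal bytes [180] = b4 is 1 byte ≤ B = 3; zero-pad to 3 bytes: K' = b4 00 00.
K' ⊕ ipad = 82 36 36.  K' ⊕ opad = e8 5c 5c.
Inner input = (K'⊕ipad) ∥ m = 82 36 36 ∥ b3 9d.
Inner hash: even-index sum = 341 mod 256 = 85; odd-index sum = 233 mod 256 = 233 → 55 e9.
Outer input = (K'⊕opad) ∥ inner = e8 5c 5c ∥ 55 e9.
Outer hash (tag): even-index sum = 557 mod 256 = 45; odd-index sum = 177 mod 256 = 177 → 2d b1.

2db1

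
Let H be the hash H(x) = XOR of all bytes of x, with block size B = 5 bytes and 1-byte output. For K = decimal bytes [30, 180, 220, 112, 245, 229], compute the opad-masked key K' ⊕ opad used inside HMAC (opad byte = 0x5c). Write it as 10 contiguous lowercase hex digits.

4a5c5c5c5c

Key decimal bytes [30, 180, 220, 112, 245, 229] = 1e b4 dc 70 f5 e5 is 6 bytes > B = 5, so hash it first: H(key) = 16, then zero-pad to 5 bytes: K' = 16 00 00 00 00.
XOR each byte with 0x5c: 16⊕5c=4a, 00⊕5c=5c, 00⊕5c=5c, 00⊕5c=5c, 00⊕5c=5c.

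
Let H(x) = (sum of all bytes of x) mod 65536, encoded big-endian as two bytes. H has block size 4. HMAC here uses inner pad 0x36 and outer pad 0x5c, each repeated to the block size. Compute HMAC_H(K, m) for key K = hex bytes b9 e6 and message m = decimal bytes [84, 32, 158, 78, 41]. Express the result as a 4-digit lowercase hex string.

02ae

Key hex bytes b9 e6 is 2 bytes ≤ B = 4; zero-pad to 4 bytes: K' = b9 e6 00 00.
K' ⊕ ipad = 8f d0 36 36.  K' ⊕ opad = e5 ba 5c 5c.
Inner input = (K'⊕ipad) ∥ m = 8f d0 36 36 ∥ 54 20 9e 4e 29.
Inner hash: sum = 143+208+54+54+84+32+158+78+41 = 852 → 03 54.
Outer input = (K'⊕opad) ∥ inner = e5 ba 5c 5c ∥ 03 54.
Outer hash (tag): sum = 229+186+92+92+3+84 = 686 → 02 ae.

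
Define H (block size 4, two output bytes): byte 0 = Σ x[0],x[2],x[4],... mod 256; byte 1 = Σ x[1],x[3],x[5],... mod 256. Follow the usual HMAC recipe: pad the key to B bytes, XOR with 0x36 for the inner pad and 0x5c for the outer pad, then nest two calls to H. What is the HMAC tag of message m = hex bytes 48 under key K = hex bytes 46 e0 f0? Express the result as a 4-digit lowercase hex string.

4424

Key hex bytes 46 e0 f0 is 3 bytes ≤ B = 4; zero-pad to 4 bytes: K' = 46 e0 f0 00.
K' ⊕ ipad = 70 d6 c6 36.  K' ⊕ opad = 1a bc ac 5c.
Inner input = (K'⊕ipad) ∥ m = 70 d6 c6 36 ∥ 48.
Inner hash: even-index sum = 382 mod 256 = 126; odd-index sum = 268 mod 256 = 12 → 7e 0c.
Outer input = (K'⊕opad) ∥ inner = 1a bc ac 5c ∥ 7e 0c.
Outer hash (tag): even-index sum = 324 mod 256 = 68; odd-index sum = 292 mod 256 = 36 → 44 24.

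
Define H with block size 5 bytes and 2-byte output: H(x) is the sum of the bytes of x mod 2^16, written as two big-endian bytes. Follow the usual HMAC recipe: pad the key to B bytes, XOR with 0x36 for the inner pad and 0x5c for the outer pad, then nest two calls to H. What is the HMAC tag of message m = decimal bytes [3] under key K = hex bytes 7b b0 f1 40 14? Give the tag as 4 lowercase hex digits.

025b

Key hex bytes 7b b0 f1 40 14 is exactly B = 5 bytes: K' = 7b b0 f1 40 14.
K' ⊕ ipad = 4d 86 c7 76 22.  K' ⊕ opad = 27 ec ad 1c 48.
Inner input = (K'⊕ipad) ∥ m = 4d 86 c7 76 22 ∥ 03.
Inner hash: sum = 77+134+199+118+34+3 = 565 → 02 35.
Outer input = (K'⊕opad) ∥ inner = 27 ec ad 1c 48 ∥ 02 35.
Outer hash (tag): sum = 39+236+173+28+72+2+53 = 603 → 02 5b.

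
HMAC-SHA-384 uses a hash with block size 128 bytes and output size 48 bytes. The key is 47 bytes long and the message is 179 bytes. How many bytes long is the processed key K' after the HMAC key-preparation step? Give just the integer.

128

Key is 47 ≤ 128 bytes, zero-padded: |K'| = 128.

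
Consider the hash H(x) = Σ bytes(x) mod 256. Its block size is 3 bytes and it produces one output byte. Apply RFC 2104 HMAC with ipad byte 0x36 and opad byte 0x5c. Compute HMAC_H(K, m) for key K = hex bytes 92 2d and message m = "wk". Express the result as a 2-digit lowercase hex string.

Key hex bytes 92 2d is 2 bytes ≤ B = 3; zero-pad to 3 bytes: K' = 92 2d 00.
K' ⊕ ipad = a4 1b 36.  K' ⊕ opad = ce 71 5c.
Inner input = (K'⊕ipad) ∥ m = a4 1b 36 ∥ 77 6b.
Inner hash: sum = 164+27+54+119+107 = 471; mod 256 = 215 → d7.
Outer input = (K'⊕opad) ∥ inner = ce 71 5c ∥ d7.
Outer hash (tag): sum = 206+113+92+215 = 626; mod 256 = 114 → 72.

72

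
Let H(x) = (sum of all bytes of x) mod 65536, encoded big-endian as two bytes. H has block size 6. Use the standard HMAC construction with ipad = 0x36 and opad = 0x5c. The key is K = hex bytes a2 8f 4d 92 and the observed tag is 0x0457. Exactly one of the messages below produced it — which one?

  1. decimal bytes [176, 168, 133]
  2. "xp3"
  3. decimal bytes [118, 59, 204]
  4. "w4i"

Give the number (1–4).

4

Key hex bytes a2 8f 4d 92 is 4 bytes ≤ B = 6; zero-pad to 6 bytes: K' = a2 8f 4d 92 00 00.
K' ⊕ ipad = 94 b9 7b a4 36 36; K' ⊕ opad = fe d3 11 ce 5c 5c.
m1: inner = H(94 b9 7b a4 36 36 b0 a8 85) = 04 b5; tag = H(fe d3 11 ce 5c 5c 04 b5) = 0421
m2: inner = H(94 b9 7b a4 36 36 78 70 33) = 03 f3; tag = H(fe d3 11 ce 5c 5c 03 f3) = 045e
m3: inner = H(94 b9 7b a4 36 36 76 3b cc) = 04 55; tag = H(fe d3 11 ce 5c 5c 04 55) = 03c1
m4: inner = H(94 b9 7b a4 36 36 77 34 69) = 03 ec; tag = H(fe d3 11 ce 5c 5c 03 ec) = 0457 ← matches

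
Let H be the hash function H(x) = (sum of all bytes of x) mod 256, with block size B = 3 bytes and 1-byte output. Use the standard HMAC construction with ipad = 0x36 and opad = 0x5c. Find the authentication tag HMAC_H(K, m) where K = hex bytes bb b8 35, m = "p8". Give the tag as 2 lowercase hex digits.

Key hex bytes bb b8 35 is exactly B = 3 bytes: K' = bb b8 35.
K' ⊕ ipad = 8d 8e 03.  K' ⊕ opad = e7 e4 69.
Inner input = (K'⊕ipad) ∥ m = 8d 8e 03 ∥ 70 38.
Inner hash: sum = 141+142+3+112+56 = 454; mod 256 = 198 → c6.
Outer input = (K'⊕opad) ∥ inner = e7 e4 69 ∥ c6.
Outer hash (tag): sum = 231+228+105+198 = 762; mod 256 = 250 → fa.

fa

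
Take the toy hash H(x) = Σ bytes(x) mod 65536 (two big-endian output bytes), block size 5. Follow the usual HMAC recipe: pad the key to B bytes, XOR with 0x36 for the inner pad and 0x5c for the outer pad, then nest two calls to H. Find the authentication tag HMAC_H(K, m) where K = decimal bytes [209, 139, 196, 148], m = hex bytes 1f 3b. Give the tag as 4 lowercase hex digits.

Key decimal bytes [209, 139, 196, 148] = d1 8b c4 94 is 4 bytes ≤ B = 5; zero-pad to 5 bytes: K' = d1 8b c4 94 00.
K' ⊕ ipad = e7 bd f2 a2 36.  K' ⊕ opad = 8d d7 98 c8 5c.
Inner input = (K'⊕ipad) ∥ m = e7 bd f2 a2 36 ∥ 1f 3b.
Inner hash: sum = 231+189+242+162+54+31+59 = 968 → 03 c8.
Outer input = (K'⊕opad) ∥ inner = 8d d7 98 c8 5c ∥ 03 c8.
Outer hash (tag): sum = 141+215+152+200+92+3+200 = 1003 → 03 eb.

03eb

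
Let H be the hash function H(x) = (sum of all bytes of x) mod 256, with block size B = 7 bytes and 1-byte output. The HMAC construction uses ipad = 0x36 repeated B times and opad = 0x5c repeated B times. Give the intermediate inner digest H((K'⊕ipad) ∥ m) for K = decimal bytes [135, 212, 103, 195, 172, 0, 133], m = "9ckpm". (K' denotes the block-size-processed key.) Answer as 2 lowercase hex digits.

40

Key decimal bytes [135, 212, 103, 195, 172, 0, 133] = 87 d4 67 c3 ac 00 85 is exactly B = 7 bytes: K' = 87 d4 67 c3 ac 00 85.
K' ⊕ ipad = b1 e2 51 f5 9a 36 b3.
Inner input = b1 e2 51 f5 9a 36 b3 ∥ 39 63 6b 70 6d.
Inner hash: sum = 177+226+81+245+154+54+179+57+99+107+112+109 = 1600; mod 256 = 64 → 40.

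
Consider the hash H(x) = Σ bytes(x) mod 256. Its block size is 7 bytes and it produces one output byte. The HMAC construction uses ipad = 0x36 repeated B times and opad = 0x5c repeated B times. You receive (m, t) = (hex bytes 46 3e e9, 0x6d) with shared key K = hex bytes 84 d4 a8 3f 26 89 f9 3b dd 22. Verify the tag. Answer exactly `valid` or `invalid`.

valid

Key hex bytes 84 d4 a8 3f 26 89 f9 3b dd 22 is 10 bytes > B = 7, so hash it first: H(key) = 21, then zero-pad to 7 bytes: K' = 21 00 00 00 00 00 00.
K' ⊕ ipad = 17 36 36 36 36 36 36; K' ⊕ opad = 7d 5c 5c 5c 5c 5c 5c.
Inner hash: sum = 23+54+54+54+54+54+54+70+62+233 = 712; mod 256 = 200 → c8.
Outer hash (recomputed tag): sum = 125+92+92+92+92+92+92+200 = 877; mod 256 = 109 → 6d.
Recomputed tag = 6d; claimed = 6d → match.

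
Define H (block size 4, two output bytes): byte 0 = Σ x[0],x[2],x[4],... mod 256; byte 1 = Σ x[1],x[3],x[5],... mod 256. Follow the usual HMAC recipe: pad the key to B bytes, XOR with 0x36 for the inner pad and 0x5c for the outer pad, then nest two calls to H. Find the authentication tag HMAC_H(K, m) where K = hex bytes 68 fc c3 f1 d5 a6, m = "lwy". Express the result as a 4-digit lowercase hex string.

097d

Key hex bytes 68 fc c3 f1 d5 a6 is 6 bytes > B = 4, so hash it first: H(key) = 00 93, then zero-pad to 4 bytes: K' = 00 93 00 00.
K' ⊕ ipad = 36 a5 36 36.  K' ⊕ opad = 5c cf 5c 5c.
Inner input = (K'⊕ipad) ∥ m = 36 a5 36 36 ∥ 6c 77 79.
Inner hash: even-index sum = 337 mod 256 = 81; odd-index sum = 338 mod 256 = 82 → 51 52.
Outer input = (K'⊕opad) ∥ inner = 5c cf 5c 5c ∥ 51 52.
Outer hash (tag): even-index sum = 265 mod 256 = 9; odd-index sum = 381 mod 256 = 125 → 09 7d.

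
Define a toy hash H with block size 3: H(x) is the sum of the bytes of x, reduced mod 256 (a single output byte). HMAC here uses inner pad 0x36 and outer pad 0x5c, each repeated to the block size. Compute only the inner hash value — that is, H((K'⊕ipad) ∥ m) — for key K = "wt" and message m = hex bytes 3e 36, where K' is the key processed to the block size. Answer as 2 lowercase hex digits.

Key "wt" = 77 74 is 2 bytes ≤ B = 3; zero-pad to 3 bytes: K' = 77 74 00.
K' ⊕ ipad = 41 42 36.
Inner input = 41 42 36 ∥ 3e 36.
Inner hash: sum = 65+66+54+62+54 = 301; mod 256 = 45 → 2d.

2d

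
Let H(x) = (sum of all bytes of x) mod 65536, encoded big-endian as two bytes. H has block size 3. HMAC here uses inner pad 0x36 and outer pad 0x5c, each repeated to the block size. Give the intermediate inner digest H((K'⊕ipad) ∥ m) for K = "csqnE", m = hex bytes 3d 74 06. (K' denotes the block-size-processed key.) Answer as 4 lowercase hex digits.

01f0

Key "csqnE" = 63 73 71 6e 45 is 5 bytes > B = 3, so hash it first: H(key) = 01 fa, then zero-pad to 3 bytes: K' = 01 fa 00.
K' ⊕ ipad = 37 cc 36.
Inner input = 37 cc 36 ∥ 3d 74 06.
Inner hash: sum = 55+204+54+61+116+6 = 496 → 01 f0.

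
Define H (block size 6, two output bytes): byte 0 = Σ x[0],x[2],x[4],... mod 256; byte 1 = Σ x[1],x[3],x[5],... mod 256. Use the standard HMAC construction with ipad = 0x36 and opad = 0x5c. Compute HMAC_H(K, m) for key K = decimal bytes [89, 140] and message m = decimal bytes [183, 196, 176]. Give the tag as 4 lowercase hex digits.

ff72

Key decimal bytes [89, 140] = 59 8c is 2 bytes ≤ B = 6; zero-pad to 6 bytes: K' = 59 8c 00 00 00 00.
K' ⊕ ipad = 6f ba 36 36 36 36.  K' ⊕ opad = 05 d0 5c 5c 5c 5c.
Inner input = (K'⊕ipad) ∥ m = 6f ba 36 36 36 36 ∥ b7 c4 b0.
Inner hash: even-index sum = 578 mod 256 = 66; odd-index sum = 490 mod 256 = 234 → 42 ea.
Outer input = (K'⊕opad) ∥ inner = 05 d0 5c 5c 5c 5c ∥ 42 ea.
Outer hash (tag): even-index sum = 255 mod 256 = 255; odd-index sum = 626 mod 256 = 114 → ff 72.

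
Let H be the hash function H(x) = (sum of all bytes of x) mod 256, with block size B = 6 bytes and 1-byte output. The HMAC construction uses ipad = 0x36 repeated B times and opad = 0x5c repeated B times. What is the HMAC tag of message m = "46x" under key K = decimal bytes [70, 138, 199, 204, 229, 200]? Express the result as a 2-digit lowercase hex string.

Key decimal bytes [70, 138, 199, 204, 229, 200] = 46 8a c7 cc e5 c8 is exactly B = 6 bytes: K' = 46 8a c7 cc e5 c8.
K' ⊕ ipad = 70 bc f1 fa d3 fe.  K' ⊕ opad = 1a d6 9b 90 b9 94.
Inner input = (K'⊕ipad) ∥ m = 70 bc f1 fa d3 fe ∥ 34 36 78.
Inner hash: sum = 112+188+241+250+211+254+52+54+120 = 1482; mod 256 = 202 → ca.
Outer input = (K'⊕opad) ∥ inner = 1a d6 9b 90 b9 94 ∥ ca.
Outer hash (tag): sum = 26+214+155+144+185+148+202 = 1074; mod 256 = 50 → 32.

32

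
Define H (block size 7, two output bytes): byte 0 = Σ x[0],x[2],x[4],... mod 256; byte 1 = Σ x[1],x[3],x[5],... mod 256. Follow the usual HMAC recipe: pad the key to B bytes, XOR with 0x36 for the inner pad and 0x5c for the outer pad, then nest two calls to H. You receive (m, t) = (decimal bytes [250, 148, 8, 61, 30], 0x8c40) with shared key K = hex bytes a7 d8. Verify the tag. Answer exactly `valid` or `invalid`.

invalid

Key hex bytes a7 d8 is 2 bytes ≤ B = 7; zero-pad to 7 bytes: K' = a7 d8 00 00 00 00 00.
K' ⊕ ipad = 91 ee 36 36 36 36 36; K' ⊕ opad = fb 84 5c 5c 5c 5c 5c.
Inner hash: even-index sum = 516 mod 256 = 4; odd-index sum = 634 mod 256 = 122 → 04 7a.
Outer hash (recomputed tag): even-index sum = 649 mod 256 = 137; odd-index sum = 320 mod 256 = 64 → 89 40.
Recomputed tag = 8940; claimed = 8c40 → mismatch.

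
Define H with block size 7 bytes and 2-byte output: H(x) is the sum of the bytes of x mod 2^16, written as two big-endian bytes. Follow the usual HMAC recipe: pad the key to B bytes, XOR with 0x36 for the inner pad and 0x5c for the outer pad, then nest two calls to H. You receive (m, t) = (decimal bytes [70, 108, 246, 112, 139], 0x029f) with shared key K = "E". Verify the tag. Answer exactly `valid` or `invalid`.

valid

Key "E" = 45 is 1 byte ≤ B = 7; zero-pad to 7 bytes: K' = 45 00 00 00 00 00 00.
K' ⊕ ipad = 73 36 36 36 36 36 36; K' ⊕ opad = 19 5c 5c 5c 5c 5c 5c.
Inner hash: sum = 115+54+54+54+54+54+54+70+108+246+112+139 = 1114 → 04 5a.
Outer hash (recomputed tag): sum = 25+92+92+92+92+92+92+4+90 = 671 → 02 9f.
Recomputed tag = 029f; claimed = 029f → match.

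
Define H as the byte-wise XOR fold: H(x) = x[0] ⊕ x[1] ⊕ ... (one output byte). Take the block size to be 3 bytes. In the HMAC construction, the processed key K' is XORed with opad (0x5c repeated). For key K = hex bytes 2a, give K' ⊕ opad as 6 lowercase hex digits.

Key hex bytes 2a is 1 byte ≤ B = 3; zero-pad to 3 bytes: K' = 2a 00 00.
XOR each byte with 0x5c: 2a⊕5c=76, 00⊕5c=5c, 00⊕5c=5c.

765c5c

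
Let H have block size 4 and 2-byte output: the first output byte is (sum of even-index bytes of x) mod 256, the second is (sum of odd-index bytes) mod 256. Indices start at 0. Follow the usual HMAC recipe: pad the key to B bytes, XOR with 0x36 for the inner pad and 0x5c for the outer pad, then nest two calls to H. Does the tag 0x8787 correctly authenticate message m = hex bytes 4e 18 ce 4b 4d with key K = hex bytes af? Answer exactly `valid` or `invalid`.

valid

Key hex bytes af is 1 byte ≤ B = 4; zero-pad to 4 bytes: K' = af 00 00 00.
K' ⊕ ipad = 99 36 36 36; K' ⊕ opad = f3 5c 5c 5c.
Inner hash: even-index sum = 568 mod 256 = 56; odd-index sum = 207 mod 256 = 207 → 38 cf.
Outer hash (recomputed tag): even-index sum = 391 mod 256 = 135; odd-index sum = 391 mod 256 = 135 → 87 87.
Recomputed tag = 8787; claimed = 8787 → match.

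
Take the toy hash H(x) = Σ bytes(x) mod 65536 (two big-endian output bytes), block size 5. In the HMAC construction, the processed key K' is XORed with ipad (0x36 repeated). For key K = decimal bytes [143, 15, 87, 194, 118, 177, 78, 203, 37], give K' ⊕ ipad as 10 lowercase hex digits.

Key decimal bytes [143, 15, 87, 194, 118, 177, 78, 203, 37] = 8f 0f 57 c2 76 b1 4e cb 25 is 9 bytes > B = 5, so hash it first: H(key) = 04 1c, then zero-pad to 5 bytes: K' = 04 1c 00 00 00.
XOR each byte with 0x36: 04⊕36=32, 1c⊕36=2a, 00⊕36=36, 00⊕36=36, 00⊕36=36.

322a363636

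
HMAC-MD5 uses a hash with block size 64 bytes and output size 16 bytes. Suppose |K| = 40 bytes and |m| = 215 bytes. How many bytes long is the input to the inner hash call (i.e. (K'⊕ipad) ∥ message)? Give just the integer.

Key is 40 ≤ 64 bytes, zero-padded: |K'| = 64.
Inner input = (K'⊕ipad) ∥ m → 64 + 215 = 279 bytes.

279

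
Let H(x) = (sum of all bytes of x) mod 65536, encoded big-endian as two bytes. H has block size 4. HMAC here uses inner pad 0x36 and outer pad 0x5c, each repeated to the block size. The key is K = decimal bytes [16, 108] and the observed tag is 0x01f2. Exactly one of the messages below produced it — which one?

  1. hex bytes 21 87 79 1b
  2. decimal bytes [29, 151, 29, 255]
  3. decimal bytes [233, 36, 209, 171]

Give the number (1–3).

2

Key decimal bytes [16, 108] = 10 6c is 2 bytes ≤ B = 4; zero-pad to 4 bytes: K' = 10 6c 00 00.
K' ⊕ ipad = 26 5a 36 36; K' ⊕ opad = 4c 30 5c 5c.
m1: inner = H(26 5a 36 36 21 87 79 1b) = 02 28; tag = H(4c 30 5c 5c 02 28) = 015e
m2: inner = H(26 5a 36 36 1d 97 1d ff) = 02 bc; tag = H(4c 30 5c 5c 02 bc) = 01f2 ← matches
m3: inner = H(26 5a 36 36 e9 24 d1 ab) = 03 75; tag = H(4c 30 5c 5c 03 75) = 01ac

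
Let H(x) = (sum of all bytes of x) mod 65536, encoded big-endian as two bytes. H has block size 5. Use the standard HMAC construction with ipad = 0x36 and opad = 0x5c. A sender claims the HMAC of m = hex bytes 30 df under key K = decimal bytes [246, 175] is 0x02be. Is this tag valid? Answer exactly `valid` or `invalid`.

Key decimal bytes [246, 175] = f6 af is 2 bytes ≤ B = 5; zero-pad to 5 bytes: K' = f6 af 00 00 00.
K' ⊕ ipad = c0 99 36 36 36; K' ⊕ opad = aa f3 5c 5c 5c.
Inner hash: sum = 192+153+54+54+54+48+223 = 778 → 03 0a.
Outer hash (recomputed tag): sum = 170+243+92+92+92+3+10 = 702 → 02 be.
Recomputed tag = 02be; claimed = 02be → match.

valid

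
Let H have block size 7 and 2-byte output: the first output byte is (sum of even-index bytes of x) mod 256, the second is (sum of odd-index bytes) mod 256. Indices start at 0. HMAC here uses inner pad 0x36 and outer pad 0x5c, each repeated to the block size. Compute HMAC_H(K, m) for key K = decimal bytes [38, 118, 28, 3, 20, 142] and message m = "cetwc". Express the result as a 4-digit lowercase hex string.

c5c9

Key decimal bytes [38, 118, 28, 3, 20, 142] = 26 76 1c 03 14 8e is 6 bytes ≤ B = 7; zero-pad to 7 bytes: K' = 26 76 1c 03 14 8e 00.
K' ⊕ ipad = 10 40 2a 35 22 b8 36.  K' ⊕ opad = 7a 2a 40 5f 48 d2 5c.
Inner input = (K'⊕ipad) ∥ m = 10 40 2a 35 22 b8 36 ∥ 63 65 74 77 63.
Inner hash: even-index sum = 366 mod 256 = 110; odd-index sum = 615 mod 256 = 103 → 6e 67.
Outer input = (K'⊕opad) ∥ inner = 7a 2a 40 5f 48 d2 5c ∥ 6e 67.
Outer hash (tag): even-index sum = 453 mod 256 = 197; odd-index sum = 457 mod 256 = 201 → c5 c9.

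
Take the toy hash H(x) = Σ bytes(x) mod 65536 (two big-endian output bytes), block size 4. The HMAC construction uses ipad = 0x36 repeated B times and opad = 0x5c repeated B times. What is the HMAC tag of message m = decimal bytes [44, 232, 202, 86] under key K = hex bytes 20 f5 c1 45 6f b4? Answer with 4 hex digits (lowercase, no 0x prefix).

Key hex bytes 20 f5 c1 45 6f b4 is 6 bytes > B = 4, so hash it first: H(key) = 03 3e, then zero-pad to 4 bytes: K' = 03 3e 00 00.
K' ⊕ ipad = 35 08 36 36.  K' ⊕ opad = 5f 62 5c 5c.
Inner input = (K'⊕ipad) ∥ m = 35 08 36 36 ∥ 2c e8 ca 56.
Inner hash: sum = 53+8+54+54+44+232+202+86 = 733 → 02 dd.
Outer input = (K'⊕opad) ∥ inner = 5f 62 5c 5c ∥ 02 dd.
Outer hash (tag): sum = 95+98+92+92+2+221 = 600 → 02 58.

0258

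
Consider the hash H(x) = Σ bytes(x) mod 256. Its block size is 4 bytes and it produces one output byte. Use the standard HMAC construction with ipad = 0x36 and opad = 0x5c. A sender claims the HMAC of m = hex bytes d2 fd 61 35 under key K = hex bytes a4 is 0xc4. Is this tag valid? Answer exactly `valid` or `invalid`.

Key hex bytes a4 is 1 byte ≤ B = 4; zero-pad to 4 bytes: K' = a4 00 00 00.
K' ⊕ ipad = 92 36 36 36; K' ⊕ opad = f8 5c 5c 5c.
Inner hash: sum = 146+54+54+54+210+253+97+53 = 921; mod 256 = 153 → 99.
Outer hash (recomputed tag): sum = 248+92+92+92+153 = 677; mod 256 = 165 → a5.
Recomputed tag = a5; claimed = c4 → mismatch.

invalid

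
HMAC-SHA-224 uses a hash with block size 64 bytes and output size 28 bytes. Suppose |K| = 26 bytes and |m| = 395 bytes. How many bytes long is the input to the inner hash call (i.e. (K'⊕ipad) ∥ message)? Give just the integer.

459

Key is 26 ≤ 64 bytes, zero-padded: |K'| = 64.
Inner input = (K'⊕ipad) ∥ m → 64 + 395 = 459 bytes.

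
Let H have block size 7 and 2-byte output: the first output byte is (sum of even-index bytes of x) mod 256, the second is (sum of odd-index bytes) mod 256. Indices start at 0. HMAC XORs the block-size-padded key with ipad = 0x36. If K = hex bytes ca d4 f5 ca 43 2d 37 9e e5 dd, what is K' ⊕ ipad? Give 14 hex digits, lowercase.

Key hex bytes ca d4 f5 ca 43 2d 37 9e e5 dd is 10 bytes > B = 7, so hash it first: H(key) = 1e 46, then zero-pad to 7 bytes: K' = 1e 46 00 00 00 00 00.
XOR each byte with 0x36: 1e⊕36=28, 46⊕36=70, 00⊕36=36, 00⊕36=36, 00⊕36=36, 00⊕36=36, 00⊕36=36.

28703636363636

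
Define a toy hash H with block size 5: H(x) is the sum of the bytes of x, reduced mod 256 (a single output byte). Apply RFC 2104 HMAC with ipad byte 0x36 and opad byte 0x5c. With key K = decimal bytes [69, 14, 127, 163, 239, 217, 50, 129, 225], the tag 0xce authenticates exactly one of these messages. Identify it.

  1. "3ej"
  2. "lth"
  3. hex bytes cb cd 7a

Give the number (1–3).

3

Key decimal bytes [69, 14, 127, 163, 239, 217, 50, 129, 225] = 45 0e 7f a3 ef d9 32 81 e1 is 9 bytes > B = 5, so hash it first: H(key) = d1, then zero-pad to 5 bytes: K' = d1 00 00 00 00.
K' ⊕ ipad = e7 36 36 36 36; K' ⊕ opad = 8d 5c 5c 5c 5c.
m1: inner = H(e7 36 36 36 36 33 65 6a) = c1; tag = H(8d 5c 5c 5c 5c c1) = be
m2: inner = H(e7 36 36 36 36 6c 74 68) = 07; tag = H(8d 5c 5c 5c 5c 07) = 04
m3: inner = H(e7 36 36 36 36 cb cd 7a) = d1; tag = H(8d 5c 5c 5c 5c d1) = ce ← matches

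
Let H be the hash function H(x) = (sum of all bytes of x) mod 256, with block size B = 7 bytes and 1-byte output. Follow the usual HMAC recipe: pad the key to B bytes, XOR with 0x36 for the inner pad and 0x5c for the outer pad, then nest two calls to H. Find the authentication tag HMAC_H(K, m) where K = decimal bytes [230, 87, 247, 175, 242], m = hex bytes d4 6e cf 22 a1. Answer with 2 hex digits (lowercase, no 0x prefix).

58

Key decimal bytes [230, 87, 247, 175, 242] = e6 57 f7 af f2 is 5 bytes ≤ B = 7; zero-pad to 7 bytes: K' = e6 57 f7 af f2 00 00.
K' ⊕ ipad = d0 61 c1 99 c4 36 36.  K' ⊕ opad = ba 0b ab f3 ae 5c 5c.
Inner input = (K'⊕ipad) ∥ m = d0 61 c1 99 c4 36 36 ∥ d4 6e cf 22 a1.
Inner hash: sum = 208+97+193+153+196+54+54+212+110+207+34+161 = 1679; mod 256 = 143 → 8f.
Outer input = (K'⊕opad) ∥ inner = ba 0b ab f3 ae 5c 5c ∥ 8f.
Outer hash (tag): sum = 186+11+171+243+174+92+92+143 = 1112; mod 256 = 88 → 58.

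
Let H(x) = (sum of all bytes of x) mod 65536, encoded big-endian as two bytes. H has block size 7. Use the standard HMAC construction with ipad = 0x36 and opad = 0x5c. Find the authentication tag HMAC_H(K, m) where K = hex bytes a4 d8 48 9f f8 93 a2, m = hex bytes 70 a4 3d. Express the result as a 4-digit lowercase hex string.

05c8

Key hex bytes a4 d8 48 9f f8 93 a2 is exactly B = 7 bytes: K' = a4 d8 48 9f f8 93 a2.
K' ⊕ ipad = 92 ee 7e a9 ce a5 94.  K' ⊕ opad = f8 84 14 c3 a4 cf fe.
Inner input = (K'⊕ipad) ∥ m = 92 ee 7e a9 ce a5 94 ∥ 70 a4 3d.
Inner hash: sum = 146+238+126+169+206+165+148+112+164+61 = 1535 → 05 ff.
Outer input = (K'⊕opad) ∥ inner = f8 84 14 c3 a4 cf fe ∥ 05 ff.
Outer hash (tag): sum = 248+132+20+195+164+207+254+5+255 = 1480 → 05 c8.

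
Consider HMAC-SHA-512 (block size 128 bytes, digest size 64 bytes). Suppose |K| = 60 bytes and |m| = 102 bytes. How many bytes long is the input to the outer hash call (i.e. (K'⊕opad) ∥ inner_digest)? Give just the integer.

Key is 60 ≤ 128 bytes, zero-padded: |K'| = 128.
Outer input = (K'⊕opad) ∥ H(inner) → 128 + 64 = 192 bytes.

192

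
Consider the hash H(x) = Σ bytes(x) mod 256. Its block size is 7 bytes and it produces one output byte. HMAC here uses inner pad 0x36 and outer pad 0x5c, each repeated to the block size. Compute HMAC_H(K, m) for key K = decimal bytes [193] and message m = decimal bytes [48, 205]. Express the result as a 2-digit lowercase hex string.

Key decimal bytes [193] = c1 is 1 byte ≤ B = 7; zero-pad to 7 bytes: K' = c1 00 00 00 00 00 00.
K' ⊕ ipad = f7 36 36 36 36 36 36.  K' ⊕ opad = 9d 5c 5c 5c 5c 5c 5c.
Inner input = (K'⊕ipad) ∥ m = f7 36 36 36 36 36 36 ∥ 30 cd.
Inner hash: sum = 247+54+54+54+54+54+54+48+205 = 824; mod 256 = 56 → 38.
Outer input = (K'⊕opad) ∥ inner = 9d 5c 5c 5c 5c 5c 5c ∥ 38.
Outer hash (tag): sum = 157+92+92+92+92+92+92+56 = 765; mod 256 = 253 → fd.

fd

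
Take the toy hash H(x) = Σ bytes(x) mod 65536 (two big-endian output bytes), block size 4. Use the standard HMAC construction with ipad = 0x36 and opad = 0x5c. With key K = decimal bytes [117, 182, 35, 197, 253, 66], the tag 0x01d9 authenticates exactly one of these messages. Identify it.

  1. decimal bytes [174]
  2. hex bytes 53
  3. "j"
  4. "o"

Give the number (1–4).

Key decimal bytes [117, 182, 35, 197, 253, 66] = 75 b6 23 c5 fd 42 is 6 bytes > B = 4, so hash it first: H(key) = 03 52, then zero-pad to 4 bytes: K' = 03 52 00 00.
K' ⊕ ipad = 35 64 36 36; K' ⊕ opad = 5f 0e 5c 5c.
m1: inner = H(35 64 36 36 ae) = 01 b3; tag = H(5f 0e 5c 5c 01 b3) = 01d9 ← matches
m2: inner = H(35 64 36 36 53) = 01 58; tag = H(5f 0e 5c 5c 01 58) = 017e
m3: inner = H(35 64 36 36 6a) = 01 6f; tag = H(5f 0e 5c 5c 01 6f) = 0195
m4: inner = H(35 64 36 36 6f) = 01 74; tag = H(5f 0e 5c 5c 01 74) = 019a

1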